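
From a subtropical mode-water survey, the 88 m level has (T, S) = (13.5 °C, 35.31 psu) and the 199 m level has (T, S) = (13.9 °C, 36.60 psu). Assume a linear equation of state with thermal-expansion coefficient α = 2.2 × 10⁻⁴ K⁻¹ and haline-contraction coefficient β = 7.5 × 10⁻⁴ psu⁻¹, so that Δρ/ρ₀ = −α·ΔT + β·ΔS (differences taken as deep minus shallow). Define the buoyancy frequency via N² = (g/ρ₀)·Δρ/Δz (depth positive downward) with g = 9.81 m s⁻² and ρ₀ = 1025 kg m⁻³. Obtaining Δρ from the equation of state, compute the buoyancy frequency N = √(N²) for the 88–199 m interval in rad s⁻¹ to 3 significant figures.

8.82 × 10⁻³ rad s⁻¹

ΔT = +0.4 K, ΔS = +1.29 psu (deep − shallow).
Δρ/ρ₀ = −αΔT + βΔS = -8.80 × 10⁻⁵ + 9.675 × 10⁻⁴ = 8.795 × 10⁻⁴, so Δρ ≈ 0.9015 kg m⁻³.
N² = (g/ρ₀)·Δρ/Δz = g·(Δρ/ρ₀)/Δz = 9.81 × 8.795 × 10⁻⁴ / 111 = 7.7729 × 10⁻⁵ s⁻².
N = √(7.7729 × 10⁻⁵) = 8.8164 × 10⁻³ rad s⁻¹ ≈ 8.82 × 10⁻³ rad s⁻¹.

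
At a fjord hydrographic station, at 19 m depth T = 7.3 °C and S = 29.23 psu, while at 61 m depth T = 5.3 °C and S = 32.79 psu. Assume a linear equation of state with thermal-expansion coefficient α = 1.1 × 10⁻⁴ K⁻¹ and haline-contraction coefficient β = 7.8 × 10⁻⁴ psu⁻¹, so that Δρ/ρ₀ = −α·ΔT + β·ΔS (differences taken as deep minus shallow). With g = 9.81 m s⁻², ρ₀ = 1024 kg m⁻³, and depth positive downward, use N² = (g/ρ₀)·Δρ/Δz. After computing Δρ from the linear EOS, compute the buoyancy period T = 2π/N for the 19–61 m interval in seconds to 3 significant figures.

ΔT = -2.0 K, ΔS = +3.56 psu (deep − shallow).
Δρ/ρ₀ = −αΔT + βΔS = 2.20 × 10⁻⁴ + 2.7768 × 10⁻³ = 2.9968 × 10⁻³, so Δρ ≈ 3.069 kg m⁻³.
N² = (g/ρ₀)·Δρ/Δz = g·(Δρ/ρ₀)/Δz = 9.81 × 2.9968 × 10⁻³ / 42 = 6.9997 × 10⁻⁴ s⁻².
N = √(6.9997 × 10⁻⁴) = 0.026457 rad s⁻¹ → T = 2π/N = 237.49 s ≈ 237 s.

237 s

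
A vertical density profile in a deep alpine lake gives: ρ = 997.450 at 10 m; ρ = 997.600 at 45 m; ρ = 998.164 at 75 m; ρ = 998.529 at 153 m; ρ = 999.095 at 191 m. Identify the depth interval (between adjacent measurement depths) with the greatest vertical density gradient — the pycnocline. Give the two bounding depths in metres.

45–75 m

Compute the density gradient over each adjacent pair:
  10–45 m: Δρ/Δz = 0.150/35 = 4.3 × 10⁻³ kg m⁻⁴
  45–75 m: Δρ/Δz = 0.564/30 = 0.019 kg m⁻⁴
  75–153 m: Δρ/Δz = 0.365/78 = 4.7 × 10⁻³ kg m⁻⁴
  153–191 m: Δρ/Δz = 0.566/38 = 0.015 kg m⁻⁴
The largest gradient is in the 45–75 m interval — the pycnocline.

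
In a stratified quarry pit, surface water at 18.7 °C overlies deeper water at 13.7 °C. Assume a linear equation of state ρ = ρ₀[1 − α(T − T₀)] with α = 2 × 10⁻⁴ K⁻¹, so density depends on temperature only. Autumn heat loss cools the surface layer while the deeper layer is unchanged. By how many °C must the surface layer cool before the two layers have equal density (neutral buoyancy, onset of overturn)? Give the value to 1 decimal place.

5.0 °C

With temperature the only control, equal density requires T_surf′ = T_deep.
T_surf′ = 13.7 °C.
Cooling required: 18.7 − 13.7 = 5.0 °C.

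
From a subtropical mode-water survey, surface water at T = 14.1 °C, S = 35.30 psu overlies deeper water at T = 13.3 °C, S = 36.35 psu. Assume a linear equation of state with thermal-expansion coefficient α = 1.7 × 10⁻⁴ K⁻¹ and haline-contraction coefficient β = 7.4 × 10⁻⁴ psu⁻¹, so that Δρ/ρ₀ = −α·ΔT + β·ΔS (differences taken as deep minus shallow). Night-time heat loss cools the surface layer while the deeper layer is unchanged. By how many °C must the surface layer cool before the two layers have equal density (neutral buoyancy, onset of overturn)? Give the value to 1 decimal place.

5.4 °C

Neutral buoyancy requires Δρ = 0, i.e. −α(T_deep − T_surf′) + β(S_deep − S_surf) = 0.
T_surf′ = T_deep − (β/α)·ΔS = 13.3 − (7.4 × 10⁻⁴/1.7 × 10⁻⁴)·(+1.05) = 8.729 °C.
Cooling required: 14.1 − (8.729) = 5.371 °C.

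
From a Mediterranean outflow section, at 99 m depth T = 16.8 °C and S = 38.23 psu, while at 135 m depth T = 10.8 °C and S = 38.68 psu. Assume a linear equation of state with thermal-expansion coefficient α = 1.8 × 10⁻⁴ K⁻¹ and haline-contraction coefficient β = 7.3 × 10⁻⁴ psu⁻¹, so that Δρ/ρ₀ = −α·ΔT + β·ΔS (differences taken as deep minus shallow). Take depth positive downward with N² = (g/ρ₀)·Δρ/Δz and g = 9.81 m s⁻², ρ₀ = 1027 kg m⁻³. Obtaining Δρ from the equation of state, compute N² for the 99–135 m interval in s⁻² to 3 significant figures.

ΔT = -6.0 K, ΔS = +0.45 psu (deep − shallow).
Δρ/ρ₀ = −αΔT + βΔS = 1.08 × 10⁻³ + 3.285 × 10⁻⁴ = 1.4085 × 10⁻³, so Δρ ≈ 1.447 kg m⁻³.
N² = (g/ρ₀)·Δρ/Δz = g·(Δρ/ρ₀)/Δz = 9.81 × 1.4085 × 10⁻³ / 36 = 3.8382 × 10⁻⁴ s⁻² ≈ 3.84 × 10⁻⁴ s⁻².

3.84 × 10⁻⁴ s⁻²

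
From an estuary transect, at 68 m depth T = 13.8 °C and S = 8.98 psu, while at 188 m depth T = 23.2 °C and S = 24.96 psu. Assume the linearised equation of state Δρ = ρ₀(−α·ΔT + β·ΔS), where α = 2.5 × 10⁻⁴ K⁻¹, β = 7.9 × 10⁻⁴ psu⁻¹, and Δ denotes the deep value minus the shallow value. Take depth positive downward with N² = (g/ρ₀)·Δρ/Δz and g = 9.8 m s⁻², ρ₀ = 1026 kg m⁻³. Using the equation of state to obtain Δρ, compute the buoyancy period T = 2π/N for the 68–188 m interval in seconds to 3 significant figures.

ΔT = +9.4 K, ΔS = +15.98 psu (deep − shallow).
Δρ/ρ₀ = −αΔT + βΔS = -2.35 × 10⁻³ + 0.0126242 = 0.0102742, so Δρ ≈ 10.54 kg m⁻³.
N² = (g/ρ₀)·Δρ/Δz = g·(Δρ/ρ₀)/Δz = 9.8 × 0.0102742 / 120 = 8.3906 × 10⁻⁴ s⁻².
N = √(8.3906 × 10⁻⁴) = 0.028967 rad s⁻¹ → T = 2π/N = 216.91 s ≈ 217 s.

217 s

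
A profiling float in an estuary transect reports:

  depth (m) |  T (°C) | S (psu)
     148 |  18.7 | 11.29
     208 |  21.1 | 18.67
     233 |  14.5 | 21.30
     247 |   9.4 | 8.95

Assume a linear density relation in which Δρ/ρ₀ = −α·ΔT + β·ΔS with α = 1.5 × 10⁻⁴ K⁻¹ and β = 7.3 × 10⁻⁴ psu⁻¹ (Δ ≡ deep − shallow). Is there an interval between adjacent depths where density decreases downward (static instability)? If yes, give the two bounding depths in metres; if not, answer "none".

Evaluate Δρ/ρ₀ = −αΔT + βΔS across each adjacent pair:
  148–208 m: −αΔT+βΔS = −(1.5 × 10⁻⁴)(+2.4)+(7.3 × 10⁻⁴)(+7.38) = 5.0 × 10⁻³ → stable
  208–233 m: −αΔT+βΔS = −(1.5 × 10⁻⁴)(-6.6)+(7.3 × 10⁻⁴)(+2.63) = 2.9 × 10⁻³ → stable
  233–247 m: −αΔT+βΔS = −(1.5 × 10⁻⁴)(-5.1)+(7.3 × 10⁻⁴)(-12.35) = -8.3 × 10⁻³ → UNSTABLE
The 233–247 m interval has Δρ < 0: lighter water underlies denser water.

233–247 m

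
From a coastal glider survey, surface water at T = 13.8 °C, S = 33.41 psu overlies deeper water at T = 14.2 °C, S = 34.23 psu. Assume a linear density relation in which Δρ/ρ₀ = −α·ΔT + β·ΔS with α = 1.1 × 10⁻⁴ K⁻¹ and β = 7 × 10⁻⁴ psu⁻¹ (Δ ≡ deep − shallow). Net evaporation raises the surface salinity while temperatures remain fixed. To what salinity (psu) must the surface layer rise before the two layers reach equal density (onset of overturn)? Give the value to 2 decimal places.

34.17 psu

Neutral buoyancy requires −α(T_deep − T_surf) + β(S_deep − S_surf′) = 0.
S_surf′ = S_deep − (α/β)·ΔT = 34.23 − (1.1 × 10⁻⁴/7 × 10⁻⁴)·(+0.4) = 34.1671 psu.
Increase required: 34.1671 − 33.41 = 0.7571 psu.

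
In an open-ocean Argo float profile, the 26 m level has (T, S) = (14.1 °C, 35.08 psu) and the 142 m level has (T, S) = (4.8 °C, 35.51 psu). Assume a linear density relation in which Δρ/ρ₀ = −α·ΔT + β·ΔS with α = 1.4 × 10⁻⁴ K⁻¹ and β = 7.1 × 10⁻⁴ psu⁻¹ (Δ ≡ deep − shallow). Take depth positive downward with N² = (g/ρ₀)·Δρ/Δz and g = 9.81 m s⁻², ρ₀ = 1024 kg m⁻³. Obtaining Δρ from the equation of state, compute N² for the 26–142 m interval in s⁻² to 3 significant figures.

1.36 × 10⁻⁴ s⁻²

ΔT = -9.3 K, ΔS = +0.43 psu (deep − shallow).
Δρ/ρ₀ = −αΔT + βΔS = 1.302 × 10⁻³ + 3.053 × 10⁻⁴ = 1.6073 × 10⁻³, so Δρ ≈ 1.646 kg m⁻³.
N² = (g/ρ₀)·Δρ/Δz = g·(Δρ/ρ₀)/Δz = 9.81 × 1.6073 × 10⁻³ / 116 = 1.3593 × 10⁻⁴ s⁻² ≈ 1.36 × 10⁻⁴ s⁻².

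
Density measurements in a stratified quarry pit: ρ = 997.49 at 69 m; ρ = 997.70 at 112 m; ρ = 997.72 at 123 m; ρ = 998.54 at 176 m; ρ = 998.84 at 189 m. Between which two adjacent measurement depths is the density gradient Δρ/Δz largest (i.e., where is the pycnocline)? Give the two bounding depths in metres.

176–189 m

Compute the density gradient over each adjacent pair:
  69–112 m: Δρ/Δz = 0.21/43 = 4.9 × 10⁻³ kg m⁻⁴
  112–123 m: Δρ/Δz = 0.02/11 = 1.8 × 10⁻³ kg m⁻⁴
  123–176 m: Δρ/Δz = 0.82/53 = 0.015 kg m⁻⁴
  176–189 m: Δρ/Δz = 0.30/13 = 0.023 kg m⁻⁴
The largest gradient is in the 176–189 m interval — the pycnocline.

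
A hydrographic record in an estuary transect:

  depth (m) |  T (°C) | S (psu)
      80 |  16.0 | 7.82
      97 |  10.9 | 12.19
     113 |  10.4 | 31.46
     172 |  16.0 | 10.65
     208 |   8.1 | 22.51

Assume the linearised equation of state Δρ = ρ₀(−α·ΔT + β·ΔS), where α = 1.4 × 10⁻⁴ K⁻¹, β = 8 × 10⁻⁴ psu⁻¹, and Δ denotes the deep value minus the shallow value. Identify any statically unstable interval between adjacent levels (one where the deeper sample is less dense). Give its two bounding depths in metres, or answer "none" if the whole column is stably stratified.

Evaluate Δρ/ρ₀ = −αΔT + βΔS across each adjacent pair:
  80–97 m: −αΔT+βΔS = −(1.4 × 10⁻⁴)(-5.1)+(8 × 10⁻⁴)(+4.37) = 4.2 × 10⁻³ → stable
  97–113 m: −αΔT+βΔS = −(1.4 × 10⁻⁴)(-0.5)+(8 × 10⁻⁴)(+19.27) = 0.015 → stable
  113–172 m: −αΔT+βΔS = −(1.4 × 10⁻⁴)(+5.6)+(8 × 10⁻⁴)(-20.81) = -0.017 → UNSTABLE
  172–208 m: −αΔT+βΔS = −(1.4 × 10⁻⁴)(-7.9)+(8 × 10⁻⁴)(+11.86) = 0.011 → stable
The 113–172 m interval has Δρ < 0: lighter water underlies denser water.

113–172 m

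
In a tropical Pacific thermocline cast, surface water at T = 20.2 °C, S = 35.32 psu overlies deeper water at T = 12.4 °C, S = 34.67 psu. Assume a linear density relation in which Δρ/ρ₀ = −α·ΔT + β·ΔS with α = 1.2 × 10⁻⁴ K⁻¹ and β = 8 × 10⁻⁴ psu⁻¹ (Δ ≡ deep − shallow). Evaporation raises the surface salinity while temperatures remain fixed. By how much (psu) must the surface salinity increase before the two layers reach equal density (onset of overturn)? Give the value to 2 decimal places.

0.52 psu

Neutral buoyancy requires −α(T_deep − T_surf) + β(S_deep − S_surf′) = 0.
S_surf′ = S_deep − (α/β)·ΔT = 34.67 − (1.2 × 10⁻⁴/8 × 10⁻⁴)·(-7.8) = 35.8400 psu.
Increase required: 35.8400 − 35.32 = 0.5200 psu.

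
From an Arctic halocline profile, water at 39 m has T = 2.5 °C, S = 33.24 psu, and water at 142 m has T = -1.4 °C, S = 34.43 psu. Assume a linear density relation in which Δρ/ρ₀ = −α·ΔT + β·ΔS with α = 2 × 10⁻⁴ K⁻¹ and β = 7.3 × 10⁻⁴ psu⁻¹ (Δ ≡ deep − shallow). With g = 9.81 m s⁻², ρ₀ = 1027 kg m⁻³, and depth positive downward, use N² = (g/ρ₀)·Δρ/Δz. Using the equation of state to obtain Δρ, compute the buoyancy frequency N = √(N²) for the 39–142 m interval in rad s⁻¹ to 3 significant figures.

0.0125 rad s⁻¹

ΔT = -3.9 K, ΔS = +1.19 psu (deep − shallow).
Δρ/ρ₀ = −αΔT + βΔS = 7.80 × 10⁻⁴ + 8.687 × 10⁻⁴ = 1.6487 × 10⁻³, so Δρ ≈ 1.693 kg m⁻³.
N² = (g/ρ₀)·Δρ/Δz = g·(Δρ/ρ₀)/Δz = 9.81 × 1.6487 × 10⁻³ / 103 = 1.5703 × 10⁻⁴ s⁻².
N = √(1.5703 × 10⁻⁴) = 0.012531 rad s⁻¹ ≈ 0.0125 rad s⁻¹.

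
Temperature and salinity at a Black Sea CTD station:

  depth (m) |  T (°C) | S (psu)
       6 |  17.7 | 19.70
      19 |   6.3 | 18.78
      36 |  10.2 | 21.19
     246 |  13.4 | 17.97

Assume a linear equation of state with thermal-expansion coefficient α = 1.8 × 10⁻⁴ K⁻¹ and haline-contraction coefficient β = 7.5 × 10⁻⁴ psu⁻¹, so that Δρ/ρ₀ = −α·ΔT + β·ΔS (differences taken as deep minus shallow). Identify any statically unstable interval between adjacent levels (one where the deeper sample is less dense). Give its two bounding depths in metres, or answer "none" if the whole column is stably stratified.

Evaluate Δρ/ρ₀ = −αΔT + βΔS across each adjacent pair:
  6–19 m: −αΔT+βΔS = −(1.8 × 10⁻⁴)(-11.4)+(7.5 × 10⁻⁴)(-0.92) = 1.4 × 10⁻³ → stable
  19–36 m: −αΔT+βΔS = −(1.8 × 10⁻⁴)(+3.9)+(7.5 × 10⁻⁴)(+2.41) = 1.1 × 10⁻³ → stable
  36–246 m: −αΔT+βΔS = −(1.8 × 10⁻⁴)(+3.2)+(7.5 × 10⁻⁴)(-3.22) = -3.0 × 10⁻³ → UNSTABLE
The 36–246 m interval has Δρ < 0: lighter water underlies denser water.

36–246 m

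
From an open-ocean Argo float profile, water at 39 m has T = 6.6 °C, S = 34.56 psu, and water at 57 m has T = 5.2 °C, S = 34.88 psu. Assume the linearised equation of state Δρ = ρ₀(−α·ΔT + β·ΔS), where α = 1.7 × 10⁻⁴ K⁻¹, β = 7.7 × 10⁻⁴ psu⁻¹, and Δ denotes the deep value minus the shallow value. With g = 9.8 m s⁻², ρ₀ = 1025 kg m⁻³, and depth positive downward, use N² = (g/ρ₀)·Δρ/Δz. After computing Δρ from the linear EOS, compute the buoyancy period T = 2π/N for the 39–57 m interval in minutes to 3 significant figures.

ΔT = -1.4 K, ΔS = +0.32 psu (deep − shallow).
Δρ/ρ₀ = −αΔT + βΔS = 2.38 × 10⁻⁴ + 2.464 × 10⁻⁴ = 4.844 × 10⁻⁴, so Δρ ≈ 0.4965 kg m⁻³.
N² = (g/ρ₀)·Δρ/Δz = g·(Δρ/ρ₀)/Δz = 9.8 × 4.844 × 10⁻⁴ / 18 = 2.6373 × 10⁻⁴ s⁻².
N = √(2.6373 × 10⁻⁴) = 0.016240 rad s⁻¹ → T = 2π/N = 386.90 s = 6.4483 min ≈ 6.45 min.

6.45 min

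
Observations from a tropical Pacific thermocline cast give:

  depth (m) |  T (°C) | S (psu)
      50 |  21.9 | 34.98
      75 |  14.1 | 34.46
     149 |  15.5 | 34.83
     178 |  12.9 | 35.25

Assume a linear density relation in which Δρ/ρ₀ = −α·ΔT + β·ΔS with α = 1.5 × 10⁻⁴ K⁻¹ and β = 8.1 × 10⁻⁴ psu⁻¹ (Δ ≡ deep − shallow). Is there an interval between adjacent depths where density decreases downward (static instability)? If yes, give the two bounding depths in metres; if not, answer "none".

none

Evaluate Δρ/ρ₀ = −αΔT + βΔS across each adjacent pair:
  50–75 m: −αΔT+βΔS = −(1.5 × 10⁻⁴)(-7.8)+(8.1 × 10⁻⁴)(-0.52) = 7.5 × 10⁻⁴ → stable
  75–149 m: −αΔT+βΔS = −(1.5 × 10⁻⁴)(+1.4)+(8.1 × 10⁻⁴)(+0.37) = 9.0 × 10⁻⁵ → stable
  149–178 m: −αΔT+βΔS = −(1.5 × 10⁻⁴)(-2.6)+(8.1 × 10⁻⁴)(+0.42) = 7.3 × 10⁻⁴ → stable
Every interval has Δρ > 0: the column is stably stratified throughout.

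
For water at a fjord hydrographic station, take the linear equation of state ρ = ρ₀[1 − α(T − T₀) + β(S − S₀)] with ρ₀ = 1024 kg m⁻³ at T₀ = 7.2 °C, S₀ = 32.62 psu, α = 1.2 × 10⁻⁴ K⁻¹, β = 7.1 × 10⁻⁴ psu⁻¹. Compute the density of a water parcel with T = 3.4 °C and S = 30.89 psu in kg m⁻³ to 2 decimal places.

1023.21 kg m⁻³

T − T₀ = -3.8 K, S − S₀ = -1.73 psu.
Bracket = 1 − α·(-3.8) + β·(-1.73) = 1 + (-7.723 × 10⁻⁴) = 0.9992277.
ρ = 1024 × 0.9992277 = 1023.21 kg m⁻³.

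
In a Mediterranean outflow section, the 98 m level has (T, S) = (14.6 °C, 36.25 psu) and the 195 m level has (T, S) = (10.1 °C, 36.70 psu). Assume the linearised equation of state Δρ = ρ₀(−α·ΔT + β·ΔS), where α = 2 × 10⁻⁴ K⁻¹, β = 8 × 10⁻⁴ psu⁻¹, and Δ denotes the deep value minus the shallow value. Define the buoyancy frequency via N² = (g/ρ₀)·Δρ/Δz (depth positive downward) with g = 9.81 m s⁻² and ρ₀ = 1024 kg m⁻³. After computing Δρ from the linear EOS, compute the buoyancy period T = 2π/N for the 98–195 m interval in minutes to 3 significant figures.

9.28 min

ΔT = -4.5 K, ΔS = +0.45 psu (deep − shallow).
Δρ/ρ₀ = −αΔT + βΔS = 9.00 × 10⁻⁴ + 3.60 × 10⁻⁴ = 1.26 × 10⁻³, so Δρ ≈ 1.290 kg m⁻³.
N² = (g/ρ₀)·Δρ/Δz = g·(Δρ/ρ₀)/Δz = 9.81 × 1.26 × 10⁻³ / 97 = 1.2743 × 10⁻⁴ s⁻².
N = √(1.2743 × 10⁻⁴) = 0.011288 rad s⁻¹ → T = 2π/N = 556.63 s = 9.2772 min ≈ 9.28 min.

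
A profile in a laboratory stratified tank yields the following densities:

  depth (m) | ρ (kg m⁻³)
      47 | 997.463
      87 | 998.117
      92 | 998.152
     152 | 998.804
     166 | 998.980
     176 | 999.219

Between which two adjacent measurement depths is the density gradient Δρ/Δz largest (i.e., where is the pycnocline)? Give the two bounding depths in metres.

166–176 m

Compute the density gradient over each adjacent pair:
  47–87 m: Δρ/Δz = 0.654/40 = 0.016 kg m⁻⁴
  87–92 m: Δρ/Δz = 0.035/5 = 7.0 × 10⁻³ kg m⁻⁴
  92–152 m: Δρ/Δz = 0.652/60 = 0.011 kg m⁻⁴
  152–166 m: Δρ/Δz = 0.176/14 = 0.013 kg m⁻⁴
  166–176 m: Δρ/Δz = 0.239/10 = 0.024 kg m⁻⁴
The largest gradient is in the 166–176 m interval — the pycnocline.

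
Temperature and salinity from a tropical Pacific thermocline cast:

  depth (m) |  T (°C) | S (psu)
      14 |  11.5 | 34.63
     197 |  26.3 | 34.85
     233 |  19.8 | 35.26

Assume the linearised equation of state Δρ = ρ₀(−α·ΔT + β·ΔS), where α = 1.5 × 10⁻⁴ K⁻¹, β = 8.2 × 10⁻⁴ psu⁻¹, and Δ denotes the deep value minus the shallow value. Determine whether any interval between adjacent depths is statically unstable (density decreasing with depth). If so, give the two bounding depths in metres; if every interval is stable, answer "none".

14–197 m

Evaluate Δρ/ρ₀ = −αΔT + βΔS across each adjacent pair:
  14–197 m: −αΔT+βΔS = −(1.5 × 10⁻⁴)(+14.8)+(8.2 × 10⁻⁴)(+0.22) = -2.0 × 10⁻³ → UNSTABLE
  197–233 m: −αΔT+βΔS = −(1.5 × 10⁻⁴)(-6.5)+(8.2 × 10⁻⁴)(+0.41) = 1.3 × 10⁻³ → stable
The 14–197 m interval has Δρ < 0: lighter water underlies denser water.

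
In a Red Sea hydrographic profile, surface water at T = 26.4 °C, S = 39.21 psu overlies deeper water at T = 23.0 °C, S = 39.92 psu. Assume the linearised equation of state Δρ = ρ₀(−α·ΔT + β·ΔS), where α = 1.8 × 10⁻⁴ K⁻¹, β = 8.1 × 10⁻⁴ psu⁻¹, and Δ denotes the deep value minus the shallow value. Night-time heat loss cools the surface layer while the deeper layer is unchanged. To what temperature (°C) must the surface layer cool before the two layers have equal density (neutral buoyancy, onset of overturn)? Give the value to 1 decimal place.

19.8 °C

Neutral buoyancy requires Δρ = 0, i.e. −α(T_deep − T_surf′) + β(S_deep − S_surf) = 0.
T_surf′ = T_deep − (β/α)·ΔS = 23.0 − (8.1 × 10⁻⁴/1.8 × 10⁻⁴)·(+0.71) = 19.805 °C.
Cooling required: 26.4 − (19.805) = 6.595 °C.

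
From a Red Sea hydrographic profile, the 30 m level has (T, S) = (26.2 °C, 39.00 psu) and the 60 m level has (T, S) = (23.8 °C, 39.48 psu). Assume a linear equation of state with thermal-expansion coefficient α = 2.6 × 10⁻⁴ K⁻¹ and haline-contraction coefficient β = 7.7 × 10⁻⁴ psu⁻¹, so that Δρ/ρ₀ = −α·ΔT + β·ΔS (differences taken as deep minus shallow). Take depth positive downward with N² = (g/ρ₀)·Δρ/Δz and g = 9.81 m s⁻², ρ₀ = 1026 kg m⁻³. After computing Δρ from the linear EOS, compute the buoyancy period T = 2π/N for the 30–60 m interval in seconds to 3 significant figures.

ΔT = -2.4 K, ΔS = +0.48 psu (deep − shallow).
Δρ/ρ₀ = −αΔT + βΔS = 6.24 × 10⁻⁴ + 3.696 × 10⁻⁴ = 9.936 × 10⁻⁴, so Δρ ≈ 1.019 kg m⁻³.
N² = (g/ρ₀)·Δρ/Δz = g·(Δρ/ρ₀)/Δz = 9.81 × 9.936 × 10⁻⁴ / 30 = 3.2491 × 10⁻⁴ s⁻².
N = √(3.2491 × 10⁻⁴) = 0.018025 rad s⁻¹ → T = 2π/N = 348.58 s ≈ 349 s.

349 s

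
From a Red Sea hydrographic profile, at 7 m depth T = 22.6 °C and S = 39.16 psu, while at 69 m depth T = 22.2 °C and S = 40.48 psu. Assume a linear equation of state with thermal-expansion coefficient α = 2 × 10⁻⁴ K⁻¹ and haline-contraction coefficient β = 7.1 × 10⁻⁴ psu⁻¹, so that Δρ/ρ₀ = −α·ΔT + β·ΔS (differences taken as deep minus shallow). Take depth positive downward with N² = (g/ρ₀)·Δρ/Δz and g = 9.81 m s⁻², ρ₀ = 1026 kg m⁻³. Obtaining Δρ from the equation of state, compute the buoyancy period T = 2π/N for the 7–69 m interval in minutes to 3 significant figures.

8.25 min

ΔT = -0.4 K, ΔS = +1.32 psu (deep − shallow).
Δρ/ρ₀ = −αΔT + βΔS = 8.00 × 10⁻⁵ + 9.372 × 10⁻⁴ = 1.0172 × 10⁻³, so Δρ ≈ 1.044 kg m⁻³.
N² = (g/ρ₀)·Δρ/Δz = g·(Δρ/ρ₀)/Δz = 9.81 × 1.0172 × 10⁻³ / 62 = 1.6095 × 10⁻⁴ s⁻².
N = √(1.6095 × 10⁻⁴) = 0.012687 rad s⁻¹ → T = 2π/N = 495.25 s = 8.2542 min ≈ 8.25 min.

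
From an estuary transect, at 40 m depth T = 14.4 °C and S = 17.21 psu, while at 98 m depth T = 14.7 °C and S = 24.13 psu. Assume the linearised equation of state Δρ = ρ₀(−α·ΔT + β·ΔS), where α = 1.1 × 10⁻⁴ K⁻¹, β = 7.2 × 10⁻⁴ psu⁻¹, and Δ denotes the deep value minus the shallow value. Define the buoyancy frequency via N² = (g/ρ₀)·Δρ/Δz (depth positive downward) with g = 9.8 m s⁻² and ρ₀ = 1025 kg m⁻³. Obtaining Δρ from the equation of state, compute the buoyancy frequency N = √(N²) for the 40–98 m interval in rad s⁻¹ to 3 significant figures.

ΔT = +0.3 K, ΔS = +6.92 psu (deep − shallow).
Δρ/ρ₀ = −αΔT + βΔS = -3.30 × 10⁻⁵ + 4.9824 × 10⁻³ = 4.9494 × 10⁻³, so Δρ ≈ 5.073 kg m⁻³.
N² = (g/ρ₀)·Δρ/Δz = g·(Δρ/ρ₀)/Δz = 9.8 × 4.9494 × 10⁻³ / 58 = 8.3628 × 10⁻⁴ s⁻².
N = √(8.3628 × 10⁻⁴) = 0.028919 rad s⁻¹ ≈ 0.0289 rad s⁻¹.

0.0289 rad s⁻¹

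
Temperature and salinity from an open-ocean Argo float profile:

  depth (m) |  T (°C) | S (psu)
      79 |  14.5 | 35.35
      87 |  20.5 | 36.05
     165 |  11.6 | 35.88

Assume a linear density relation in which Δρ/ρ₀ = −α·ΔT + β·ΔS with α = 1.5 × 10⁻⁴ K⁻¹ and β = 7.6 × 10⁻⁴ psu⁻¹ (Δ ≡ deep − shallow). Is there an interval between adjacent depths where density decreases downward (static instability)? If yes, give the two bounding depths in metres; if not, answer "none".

79–87 m

Evaluate Δρ/ρ₀ = −αΔT + βΔS across each adjacent pair:
  79–87 m: −αΔT+βΔS = −(1.5 × 10⁻⁴)(+6.0)+(7.6 × 10⁻⁴)(+0.70) = -3.7 × 10⁻⁴ → UNSTABLE
  87–165 m: −αΔT+βΔS = −(1.5 × 10⁻⁴)(-8.9)+(7.6 × 10⁻⁴)(-0.17) = 1.2 × 10⁻³ → stable
The 79–87 m interval has Δρ < 0: lighter water underlies denser water.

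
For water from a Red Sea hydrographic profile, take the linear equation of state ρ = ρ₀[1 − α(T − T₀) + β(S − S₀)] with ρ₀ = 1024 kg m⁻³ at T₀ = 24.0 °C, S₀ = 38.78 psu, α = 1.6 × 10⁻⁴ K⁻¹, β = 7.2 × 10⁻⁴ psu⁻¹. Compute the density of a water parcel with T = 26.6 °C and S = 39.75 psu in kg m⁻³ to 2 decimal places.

T − T₀ = +2.6 K, S − S₀ = +0.97 psu.
Bracket = 1 − α·(+2.6) + β·(+0.97) = 1 + (2.824 × 10⁻⁴) = 1.0002824.
ρ = 1024 × 1.0002824 = 1024.29 kg m⁻³.

1024.29 kg m⁻³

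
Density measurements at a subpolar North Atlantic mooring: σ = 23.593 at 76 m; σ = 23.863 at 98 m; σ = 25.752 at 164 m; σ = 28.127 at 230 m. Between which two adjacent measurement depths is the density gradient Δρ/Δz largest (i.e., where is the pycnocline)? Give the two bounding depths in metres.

164–230 m

Compute the density gradient over each adjacent pair:
  76–98 m: Δρ/Δz = 0.270/22 = 0.012 kg m⁻⁴
  98–164 m: Δρ/Δz = 1.889/66 = 0.029 kg m⁻⁴
  164–230 m: Δρ/Δz = 2.375/66 = 0.036 kg m⁻⁴
The largest gradient is in the 164–230 m interval — the pycnocline.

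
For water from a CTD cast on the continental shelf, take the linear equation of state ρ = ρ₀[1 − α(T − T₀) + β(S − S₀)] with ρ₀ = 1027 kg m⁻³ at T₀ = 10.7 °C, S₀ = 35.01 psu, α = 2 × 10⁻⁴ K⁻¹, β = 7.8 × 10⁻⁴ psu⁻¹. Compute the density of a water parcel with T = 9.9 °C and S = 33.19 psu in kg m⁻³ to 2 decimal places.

1025.71 kg m⁻³

T − T₀ = -0.8 K, S − S₀ = -1.82 psu.
Bracket = 1 − α·(-0.8) + β·(-1.82) = 1 + (-1.2596 × 10⁻³) = 0.9987404.
ρ = 1027 × 0.9987404 = 1025.71 kg m⁻³.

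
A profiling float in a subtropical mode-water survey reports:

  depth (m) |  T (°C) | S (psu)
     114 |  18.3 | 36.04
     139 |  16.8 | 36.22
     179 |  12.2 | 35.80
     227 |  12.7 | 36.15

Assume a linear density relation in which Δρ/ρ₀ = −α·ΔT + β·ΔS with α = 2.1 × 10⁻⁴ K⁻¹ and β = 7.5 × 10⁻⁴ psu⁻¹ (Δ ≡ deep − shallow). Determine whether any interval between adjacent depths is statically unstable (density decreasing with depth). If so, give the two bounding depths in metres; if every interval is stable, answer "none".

none

Evaluate Δρ/ρ₀ = −αΔT + βΔS across each adjacent pair:
  114–139 m: −αΔT+βΔS = −(2.1 × 10⁻⁴)(-1.5)+(7.5 × 10⁻⁴)(+0.18) = 4.5 × 10⁻⁴ → stable
  139–179 m: −αΔT+βΔS = −(2.1 × 10⁻⁴)(-4.6)+(7.5 × 10⁻⁴)(-0.42) = 6.5 × 10⁻⁴ → stable
  179–227 m: −αΔT+βΔS = −(2.1 × 10⁻⁴)(+0.5)+(7.5 × 10⁻⁴)(+0.35) = 1.6 × 10⁻⁴ → stable
Every interval has Δρ > 0: the column is stably stratified throughout.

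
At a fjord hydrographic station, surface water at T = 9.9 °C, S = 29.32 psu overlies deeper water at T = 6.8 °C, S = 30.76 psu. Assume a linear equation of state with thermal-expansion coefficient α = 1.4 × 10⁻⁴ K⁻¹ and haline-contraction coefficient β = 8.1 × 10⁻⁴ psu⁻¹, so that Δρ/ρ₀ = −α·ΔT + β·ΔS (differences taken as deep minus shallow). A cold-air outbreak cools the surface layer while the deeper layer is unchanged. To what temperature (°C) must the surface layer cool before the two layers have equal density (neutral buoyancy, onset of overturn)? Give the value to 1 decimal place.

Neutral buoyancy requires Δρ = 0, i.e. −α(T_deep − T_surf′) + β(S_deep − S_surf) = 0.
T_surf′ = T_deep − (β/α)·ΔS = 6.8 − (8.1 × 10⁻⁴/1.4 × 10⁻⁴)·(+1.44) = -1.531 °C.
Cooling required: 9.9 − (-1.531) = 11.431 °C.

-1.5 °C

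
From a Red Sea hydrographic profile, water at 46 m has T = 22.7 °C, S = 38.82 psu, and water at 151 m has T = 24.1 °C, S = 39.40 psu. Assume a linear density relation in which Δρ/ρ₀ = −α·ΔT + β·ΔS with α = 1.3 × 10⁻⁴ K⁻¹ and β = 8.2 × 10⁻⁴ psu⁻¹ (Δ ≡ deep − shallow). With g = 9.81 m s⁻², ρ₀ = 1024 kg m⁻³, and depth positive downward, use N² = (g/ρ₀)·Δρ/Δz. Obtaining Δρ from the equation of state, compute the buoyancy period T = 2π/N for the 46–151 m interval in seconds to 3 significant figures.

ΔT = +1.4 K, ΔS = +0.58 psu (deep − shallow).
Δρ/ρ₀ = −αΔT + βΔS = -1.82 × 10⁻⁴ + 4.756 × 10⁻⁴ = 2.936 × 10⁻⁴, so Δρ ≈ 0.3006 kg m⁻³.
N² = (g/ρ₀)·Δρ/Δz = g·(Δρ/ρ₀)/Δz = 9.81 × 2.936 × 10⁻⁴ / 105 = 2.7431 × 10⁻⁵ s⁻².
N = √(2.7431 × 10⁻⁵) = 5.2375 × 10⁻³ rad s⁻¹ → T = 2π/N = 1.1997 × 10³ s ≈ 1.20 × 10³ s.

1.20 × 10³ s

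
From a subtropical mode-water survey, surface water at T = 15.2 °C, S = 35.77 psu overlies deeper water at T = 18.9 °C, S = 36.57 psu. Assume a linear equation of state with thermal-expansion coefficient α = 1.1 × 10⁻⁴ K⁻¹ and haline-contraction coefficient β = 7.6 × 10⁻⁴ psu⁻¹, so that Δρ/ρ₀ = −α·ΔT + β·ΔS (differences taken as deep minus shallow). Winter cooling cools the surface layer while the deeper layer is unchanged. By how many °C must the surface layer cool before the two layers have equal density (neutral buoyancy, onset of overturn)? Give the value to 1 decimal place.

1.8 °C

Neutral buoyancy requires Δρ = 0, i.e. −α(T_deep − T_surf′) + β(S_deep − S_surf) = 0.
T_surf′ = T_deep − (β/α)·ΔS = 18.9 − (7.6 × 10⁻⁴/1.1 × 10⁻⁴)·(+0.80) = 13.373 °C.
Cooling required: 15.2 − (13.373) = 1.827 °C.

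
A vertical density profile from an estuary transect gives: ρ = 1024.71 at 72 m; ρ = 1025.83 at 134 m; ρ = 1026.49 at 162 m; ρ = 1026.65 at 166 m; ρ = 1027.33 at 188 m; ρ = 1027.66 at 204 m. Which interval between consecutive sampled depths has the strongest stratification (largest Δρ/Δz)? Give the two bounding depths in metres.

162–166 m

Compute the density gradient over each adjacent pair:
  72–134 m: Δρ/Δz = 1.12/62 = 0.018 kg m⁻⁴
  134–162 m: Δρ/Δz = 0.66/28 = 0.024 kg m⁻⁴
  162–166 m: Δρ/Δz = 0.16/4 = 0.040 kg m⁻⁴
  166–188 m: Δρ/Δz = 0.68/22 = 0.031 kg m⁻⁴
  188–204 m: Δρ/Δz = 0.33/16 = 0.021 kg m⁻⁴
The largest gradient is in the 162–166 m interval — the pycnocline.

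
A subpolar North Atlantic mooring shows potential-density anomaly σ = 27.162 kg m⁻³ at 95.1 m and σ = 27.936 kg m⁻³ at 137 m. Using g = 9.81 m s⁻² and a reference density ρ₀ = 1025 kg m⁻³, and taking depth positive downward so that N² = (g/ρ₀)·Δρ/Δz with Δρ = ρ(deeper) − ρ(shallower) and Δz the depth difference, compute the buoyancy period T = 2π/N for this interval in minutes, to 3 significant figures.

Δρ = 1027.936 − 1027.162 = 0.774 kg m⁻³ over Δz = 137 − 95.1 = 41.9 m.
N² = (9.81/1025) × (0.774/41.9) = 1.7680 × 10⁻⁴ s⁻².
N = √(1.7680 × 10⁻⁴) = 0.013297 rad s⁻¹, so T = 2π/N = 472.53 s = 7.8755 min ≈ 7.88 min.
A positive N² confirms static stability across the interval.

7.88 min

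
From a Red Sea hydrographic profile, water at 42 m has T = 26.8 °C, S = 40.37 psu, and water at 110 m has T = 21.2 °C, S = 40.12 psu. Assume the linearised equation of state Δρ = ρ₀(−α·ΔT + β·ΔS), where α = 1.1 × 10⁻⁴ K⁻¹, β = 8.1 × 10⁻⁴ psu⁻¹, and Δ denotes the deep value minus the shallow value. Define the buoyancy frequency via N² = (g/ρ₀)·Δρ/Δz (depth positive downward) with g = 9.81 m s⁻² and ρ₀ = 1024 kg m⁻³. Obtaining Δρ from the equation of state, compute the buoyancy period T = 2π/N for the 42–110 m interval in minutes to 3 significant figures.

ΔT = -5.6 K, ΔS = -0.25 psu (deep − shallow).
Δρ/ρ₀ = −αΔT + βΔS = 6.16 × 10⁻⁴ − 2.025 × 10⁻⁴ = 4.135 × 10⁻⁴, so Δρ ≈ 0.4234 kg m⁻³.
N² = (g/ρ₀)·Δρ/Δz = g·(Δρ/ρ₀)/Δz = 9.81 × 4.135 × 10⁻⁴ / 68 = 5.9653 × 10⁻⁵ s⁻².
N = √(5.9653 × 10⁻⁵) = 7.7235 × 10⁻³ rad s⁻¹ → T = 2π/N = 813.52 s = 13.559 min ≈ 13.6 min.

13.6 min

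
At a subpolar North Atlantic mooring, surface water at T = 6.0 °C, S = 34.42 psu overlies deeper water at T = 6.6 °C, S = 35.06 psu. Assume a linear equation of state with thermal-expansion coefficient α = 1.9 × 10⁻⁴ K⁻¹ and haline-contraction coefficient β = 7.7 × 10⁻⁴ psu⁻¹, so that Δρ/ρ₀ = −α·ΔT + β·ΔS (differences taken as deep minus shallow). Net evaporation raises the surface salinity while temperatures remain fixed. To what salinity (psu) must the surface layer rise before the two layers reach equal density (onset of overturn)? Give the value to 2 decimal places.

34.91 psu

Neutral buoyancy requires −α(T_deep − T_surf) + β(S_deep − S_surf′) = 0.
S_surf′ = S_deep − (α/β)·ΔT = 35.06 − (1.9 × 10⁻⁴/7.7 × 10⁻⁴)·(+0.6) = 34.9119 psu.
Increase required: 34.9119 − 34.42 = 0.4919 psu.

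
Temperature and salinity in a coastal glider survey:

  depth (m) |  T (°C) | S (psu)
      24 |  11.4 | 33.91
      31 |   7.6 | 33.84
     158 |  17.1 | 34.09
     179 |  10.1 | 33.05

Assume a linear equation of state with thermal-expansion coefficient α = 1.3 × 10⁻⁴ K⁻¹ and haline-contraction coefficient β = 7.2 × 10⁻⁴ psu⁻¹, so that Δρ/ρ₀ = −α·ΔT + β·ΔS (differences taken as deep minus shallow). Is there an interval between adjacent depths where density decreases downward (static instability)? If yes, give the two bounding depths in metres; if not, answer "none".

Evaluate Δρ/ρ₀ = −αΔT + βΔS across each adjacent pair:
  24–31 m: −αΔT+βΔS = −(1.3 × 10⁻⁴)(-3.8)+(7.2 × 10⁻⁴)(-0.07) = 4.4 × 10⁻⁴ → stable
  31–158 m: −αΔT+βΔS = −(1.3 × 10⁻⁴)(+9.5)+(7.2 × 10⁻⁴)(+0.25) = -1.1 × 10⁻³ → UNSTABLE
  158–179 m: −αΔT+βΔS = −(1.3 × 10⁻⁴)(-7.0)+(7.2 × 10⁻⁴)(-1.04) = 1.6 × 10⁻⁴ → stable
The 31–158 m interval has Δρ < 0: lighter water underlies denser water.

31–158 m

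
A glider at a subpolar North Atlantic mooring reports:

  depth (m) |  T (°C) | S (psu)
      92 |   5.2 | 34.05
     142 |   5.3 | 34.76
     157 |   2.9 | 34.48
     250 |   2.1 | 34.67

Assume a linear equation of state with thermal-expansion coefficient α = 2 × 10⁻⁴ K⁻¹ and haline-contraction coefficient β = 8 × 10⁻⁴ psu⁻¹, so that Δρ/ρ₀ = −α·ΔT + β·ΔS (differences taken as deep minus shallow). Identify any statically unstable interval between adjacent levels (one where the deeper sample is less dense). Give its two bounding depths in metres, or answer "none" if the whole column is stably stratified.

none

Evaluate Δρ/ρ₀ = −αΔT + βΔS across each adjacent pair:
  92–142 m: −αΔT+βΔS = −(2 × 10⁻⁴)(+0.1)+(8 × 10⁻⁴)(+0.71) = 5.5 × 10⁻⁴ → stable
  142–157 m: −αΔT+βΔS = −(2 × 10⁻⁴)(-2.4)+(8 × 10⁻⁴)(-0.28) = 2.6 × 10⁻⁴ → stable
  157–250 m: −αΔT+βΔS = −(2 × 10⁻⁴)(-0.8)+(8 × 10⁻⁴)(+0.19) = 3.1 × 10⁻⁴ → stable
Every interval has Δρ > 0: the column is stably stratified throughout.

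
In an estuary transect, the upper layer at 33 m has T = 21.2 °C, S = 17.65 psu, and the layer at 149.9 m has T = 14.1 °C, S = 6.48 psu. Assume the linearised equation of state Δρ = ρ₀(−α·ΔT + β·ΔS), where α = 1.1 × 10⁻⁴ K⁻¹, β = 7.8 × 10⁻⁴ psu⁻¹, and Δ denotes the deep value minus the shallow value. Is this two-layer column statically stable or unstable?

unstable

ΔT = 14.1 − 21.2 = -7.1 K and ΔS = 6.48 − 17.65 = -11.17 psu (deep − shallow).
−αΔT = 7.81 × 10⁻⁴; βΔS = -8.7126 × 10⁻³; sum Δρ/ρ₀ = -7.9316 × 10⁻³.
Δρ/ρ₀ < 0, so Δρ < 0: deeper water is lighter → statically unstable; the column would overturn.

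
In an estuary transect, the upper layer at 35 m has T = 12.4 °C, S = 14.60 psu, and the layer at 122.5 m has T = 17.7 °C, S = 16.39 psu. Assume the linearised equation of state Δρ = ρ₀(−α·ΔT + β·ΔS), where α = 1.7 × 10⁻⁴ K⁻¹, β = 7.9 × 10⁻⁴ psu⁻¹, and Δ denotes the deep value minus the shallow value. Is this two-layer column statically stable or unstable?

stable

ΔT = 17.7 − 12.4 = +5.3 K and ΔS = 16.39 − 14.60 = +1.79 psu (deep − shallow).
−αΔT = -9.01 × 10⁻⁴; βΔS = 1.4141 × 10⁻³; sum Δρ/ρ₀ = 5.131 × 10⁻⁴.
Δρ/ρ₀ > 0, so Δρ > 0: deeper water is denser → statically stable.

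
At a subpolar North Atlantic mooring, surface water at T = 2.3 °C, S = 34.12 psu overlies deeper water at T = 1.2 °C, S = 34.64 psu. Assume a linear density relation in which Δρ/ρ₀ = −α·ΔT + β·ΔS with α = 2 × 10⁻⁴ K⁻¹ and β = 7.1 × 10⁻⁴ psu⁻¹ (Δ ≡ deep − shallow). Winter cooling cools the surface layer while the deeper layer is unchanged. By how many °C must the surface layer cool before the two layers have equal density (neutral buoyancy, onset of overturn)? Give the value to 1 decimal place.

Neutral buoyancy requires Δρ = 0, i.e. −α(T_deep − T_surf′) + β(S_deep − S_surf) = 0.
T_surf′ = T_deep − (β/α)·ΔS = 1.2 − (7.1 × 10⁻⁴/2 × 10⁻⁴)·(+0.52) = -0.646 °C.
Cooling required: 2.3 − (-0.646) = 2.946 °C.

2.9 °C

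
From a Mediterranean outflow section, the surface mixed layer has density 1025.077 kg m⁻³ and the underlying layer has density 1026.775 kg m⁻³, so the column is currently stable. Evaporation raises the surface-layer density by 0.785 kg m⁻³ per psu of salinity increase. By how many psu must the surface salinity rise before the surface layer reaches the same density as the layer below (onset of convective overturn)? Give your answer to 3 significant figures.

Density deficit of the surface layer: 1026.775 − 1025.077 = 1.698 kg m⁻³.
Required change = 1.698 / 0.785 = 2.16 psu.

2.16 psu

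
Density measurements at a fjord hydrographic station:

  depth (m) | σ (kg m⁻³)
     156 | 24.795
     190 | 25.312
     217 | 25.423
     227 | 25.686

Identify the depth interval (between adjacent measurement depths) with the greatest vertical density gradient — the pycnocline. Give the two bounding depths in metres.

217–227 m

Compute the density gradient over each adjacent pair:
  156–190 m: Δρ/Δz = 0.517/34 = 0.015 kg m⁻⁴
  190–217 m: Δρ/Δz = 0.111/27 = 4.1 × 10⁻³ kg m⁻⁴
  217–227 m: Δρ/Δz = 0.263/10 = 0.026 kg m⁻⁴
The largest gradient is in the 217–227 m interval — the pycnocline.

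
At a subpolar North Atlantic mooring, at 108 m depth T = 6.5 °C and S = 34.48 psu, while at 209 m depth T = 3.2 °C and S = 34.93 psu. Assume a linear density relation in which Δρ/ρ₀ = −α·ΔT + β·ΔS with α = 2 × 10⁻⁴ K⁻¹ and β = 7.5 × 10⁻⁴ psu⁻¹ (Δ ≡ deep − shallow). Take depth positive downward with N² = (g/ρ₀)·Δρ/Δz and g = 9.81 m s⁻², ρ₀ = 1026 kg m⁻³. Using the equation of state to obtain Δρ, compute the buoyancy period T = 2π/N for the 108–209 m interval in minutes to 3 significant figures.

10.6 min

ΔT = -3.3 K, ΔS = +0.45 psu (deep − shallow).
Δρ/ρ₀ = −αΔT + βΔS = 6.60 × 10⁻⁴ + 3.375 × 10⁻⁴ = 9.975 × 10⁻⁴, so Δρ ≈ 1.023 kg m⁻³.
N² = (g/ρ₀)·Δρ/Δz = g·(Δρ/ρ₀)/Δz = 9.81 × 9.975 × 10⁻⁴ / 101 = 9.6886 × 10⁻⁵ s⁻².
N = √(9.6886 × 10⁻⁵) = 9.8431 × 10⁻³ rad s⁻¹ → T = 2π/N = 638.33 s = 10.639 min ≈ 10.6 min.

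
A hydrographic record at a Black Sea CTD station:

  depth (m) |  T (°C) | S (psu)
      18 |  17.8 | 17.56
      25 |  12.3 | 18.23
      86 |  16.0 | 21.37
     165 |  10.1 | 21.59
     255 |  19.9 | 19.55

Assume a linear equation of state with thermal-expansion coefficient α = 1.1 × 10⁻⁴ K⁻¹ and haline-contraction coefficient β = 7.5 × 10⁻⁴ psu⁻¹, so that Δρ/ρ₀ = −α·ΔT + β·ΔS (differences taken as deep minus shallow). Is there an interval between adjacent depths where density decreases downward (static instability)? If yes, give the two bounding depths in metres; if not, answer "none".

Evaluate Δρ/ρ₀ = −αΔT + βΔS across each adjacent pair:
  18–25 m: −αΔT+βΔS = −(1.1 × 10⁻⁴)(-5.5)+(7.5 × 10⁻⁴)(+0.67) = 1.1 × 10⁻³ → stable
  25–86 m: −αΔT+βΔS = −(1.1 × 10⁻⁴)(+3.7)+(7.5 × 10⁻⁴)(+3.14) = 1.9 × 10⁻³ → stable
  86–165 m: −αΔT+βΔS = −(1.1 × 10⁻⁴)(-5.9)+(7.5 × 10⁻⁴)(+0.22) = 8.1 × 10⁻⁴ → stable
  165–255 m: −αΔT+βΔS = −(1.1 × 10⁻⁴)(+9.8)+(7.5 × 10⁻⁴)(-2.04) = -2.6 × 10⁻³ → UNSTABLE
The 165–255 m interval has Δρ < 0: lighter water underlies denser water.

165–255 m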